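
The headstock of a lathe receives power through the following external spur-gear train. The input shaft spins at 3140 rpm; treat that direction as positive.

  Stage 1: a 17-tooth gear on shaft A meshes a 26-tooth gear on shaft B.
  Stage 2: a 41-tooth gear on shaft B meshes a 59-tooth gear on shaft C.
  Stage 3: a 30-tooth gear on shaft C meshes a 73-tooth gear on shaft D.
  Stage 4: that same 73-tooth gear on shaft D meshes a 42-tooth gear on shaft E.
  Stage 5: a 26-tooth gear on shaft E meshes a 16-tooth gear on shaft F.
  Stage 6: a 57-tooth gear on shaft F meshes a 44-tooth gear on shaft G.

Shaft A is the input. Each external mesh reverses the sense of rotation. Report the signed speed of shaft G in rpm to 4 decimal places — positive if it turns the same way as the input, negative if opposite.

Stage 1 [17T→26T]: ω = 3140.0000×17/26 = 2053.0769 rpm, dir flips to −; running = −2053.0769
Stage 2 [41T→59T]: ω = 2053.0769×41/59 = 1426.7145 rpm, dir flips to +; running = +1426.7145
Stage 3 [30T→73T]: ω = 1426.7145×30/73 = 586.3210 rpm, dir flips to −; running = −586.3210
Stage 4 [73T→42T]: ω = 586.3210×73/42 = 1019.0818 rpm, dir flips to +; running = +1019.0818
Stage 5 [26T→16T]: ω = 1019.0818×26/16 = 1656.0079 rpm, dir flips to −; running = −1656.0079
Stage 6 [57T→44T]: ω = 1656.0079×57/44 = 2145.2829 rpm, dir flips to +; running = +2145.2829

+2145.2829 rpm (same as input, |ω| = 2145.2829 rpm)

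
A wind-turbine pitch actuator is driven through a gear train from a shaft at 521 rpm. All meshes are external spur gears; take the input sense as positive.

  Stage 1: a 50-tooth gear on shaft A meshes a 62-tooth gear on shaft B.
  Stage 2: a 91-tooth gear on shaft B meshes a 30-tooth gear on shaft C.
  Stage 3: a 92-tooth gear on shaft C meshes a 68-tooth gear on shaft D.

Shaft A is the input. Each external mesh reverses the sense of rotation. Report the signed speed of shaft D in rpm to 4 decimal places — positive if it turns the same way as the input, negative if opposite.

Stage 1 [50T→62T]: ω = 521.0000×50/62 = 420.1613 rpm, dir flips to −; running = −420.1613
Stage 2 [91T→30T]: ω = 420.1613×91/30 = 1274.4892 rpm, dir flips to +; running = +1274.4892
Stage 3 [92T→68T]: ω = 1274.4892×92/68 = 1724.3090 rpm, dir flips to −; running = −1724.3090

-1724.3090 rpm (opposite to input, |ω| = 1724.3090 rpm)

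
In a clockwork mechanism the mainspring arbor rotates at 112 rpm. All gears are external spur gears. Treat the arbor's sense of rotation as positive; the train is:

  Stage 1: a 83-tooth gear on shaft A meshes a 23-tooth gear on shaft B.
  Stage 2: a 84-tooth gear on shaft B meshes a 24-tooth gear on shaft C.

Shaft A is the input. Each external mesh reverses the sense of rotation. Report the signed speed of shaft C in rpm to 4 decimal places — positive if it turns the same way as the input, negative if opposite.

+1414.6087 rpm (same as input, |ω| = 1414.6087 rpm)

Stage 1 [83T→23T]: ω = 112.0000×83/23 = 404.1739 rpm, dir flips to −; running = −404.1739
Stage 2 [84T→24T]: ω = 404.1739×84/24 = 1414.6087 rpm, dir flips to +; running = +1414.6087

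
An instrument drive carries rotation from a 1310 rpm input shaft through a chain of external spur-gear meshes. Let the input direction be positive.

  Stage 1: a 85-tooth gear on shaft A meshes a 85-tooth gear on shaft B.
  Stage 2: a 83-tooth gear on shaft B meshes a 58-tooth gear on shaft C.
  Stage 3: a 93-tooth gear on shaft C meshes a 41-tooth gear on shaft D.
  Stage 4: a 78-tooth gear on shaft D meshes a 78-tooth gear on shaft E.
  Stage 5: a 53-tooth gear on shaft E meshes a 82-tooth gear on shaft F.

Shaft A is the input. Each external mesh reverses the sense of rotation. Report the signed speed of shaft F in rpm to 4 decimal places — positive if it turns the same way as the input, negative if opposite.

-2748.4162 rpm (opposite to input, |ω| = 2748.4162 rpm)

Stage 1 [85T→85T]: ω = 1310.0000×85/85 = 1310.0000 rpm, dir flips to −; running = −1310.0000
Stage 2 [83T→58T]: ω = 1310.0000×83/58 = 1874.6552 rpm, dir flips to +; running = +1874.6552
Stage 3 [93T→41T]: ω = 1874.6552×93/41 = 4252.2666 rpm, dir flips to −; running = −4252.2666
Stage 4 [78T→78T]: ω = 4252.2666×78/78 = 4252.2666 rpm, dir flips to +; running = +4252.2666
Stage 5 [53T→82T]: ω = 4252.2666×53/82 = 2748.4162 rpm, dir flips to −; running = −2748.4162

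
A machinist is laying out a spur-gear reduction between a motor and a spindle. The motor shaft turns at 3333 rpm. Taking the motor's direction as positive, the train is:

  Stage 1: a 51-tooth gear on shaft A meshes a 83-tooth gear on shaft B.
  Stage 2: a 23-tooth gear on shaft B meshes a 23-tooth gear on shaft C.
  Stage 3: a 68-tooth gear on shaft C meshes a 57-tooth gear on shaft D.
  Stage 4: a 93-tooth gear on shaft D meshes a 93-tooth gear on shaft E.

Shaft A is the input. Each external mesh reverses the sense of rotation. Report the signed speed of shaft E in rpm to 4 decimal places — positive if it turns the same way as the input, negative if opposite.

+2443.2137 rpm (same as input, |ω| = 2443.2137 rpm)

Stage 1 [51T→83T]: ω = 3333.0000×51/83 = 2047.9880 rpm, dir flips to −; running = −2047.9880
Stage 2 [23T→23T]: ω = 2047.9880×23/23 = 2047.9880 rpm, dir flips to +; running = +2047.9880
Stage 3 [68T→57T]: ω = 2047.9880×68/57 = 2443.2137 rpm, dir flips to −; running = −2443.2137
Stage 4 [93T→93T]: ω = 2443.2137×93/93 = 2443.2137 rpm, dir flips to +; running = +2443.2137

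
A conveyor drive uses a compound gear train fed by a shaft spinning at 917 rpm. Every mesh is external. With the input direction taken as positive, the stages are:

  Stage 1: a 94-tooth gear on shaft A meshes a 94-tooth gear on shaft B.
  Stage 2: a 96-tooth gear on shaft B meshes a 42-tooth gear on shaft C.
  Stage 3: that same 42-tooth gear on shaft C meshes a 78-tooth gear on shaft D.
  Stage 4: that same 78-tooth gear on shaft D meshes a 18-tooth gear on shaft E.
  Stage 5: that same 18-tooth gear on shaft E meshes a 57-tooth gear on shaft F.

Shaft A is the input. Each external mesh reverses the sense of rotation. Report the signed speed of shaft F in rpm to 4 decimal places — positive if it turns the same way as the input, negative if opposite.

Stage 1 [94T→94T]: ω = 917.0000×94/94 = 917.0000 rpm, dir flips to −; running = −917.0000
Stage 2 [96T→42T]: ω = 917.0000×96/42 = 2096.0000 rpm, dir flips to +; running = +2096.0000
Stage 3 [42T→78T]: ω = 2096.0000×42/78 = 1128.6154 rpm, dir flips to −; running = −1128.6154
Stage 4 [78T→18T]: ω = 1128.6154×78/18 = 4890.6667 rpm, dir flips to +; running = +4890.6667
Stage 5 [18T→57T]: ω = 4890.6667×18/57 = 1544.4211 rpm, dir flips to −; running = −1544.4211

-1544.4211 rpm (opposite to input, |ω| = 1544.4211 rpm)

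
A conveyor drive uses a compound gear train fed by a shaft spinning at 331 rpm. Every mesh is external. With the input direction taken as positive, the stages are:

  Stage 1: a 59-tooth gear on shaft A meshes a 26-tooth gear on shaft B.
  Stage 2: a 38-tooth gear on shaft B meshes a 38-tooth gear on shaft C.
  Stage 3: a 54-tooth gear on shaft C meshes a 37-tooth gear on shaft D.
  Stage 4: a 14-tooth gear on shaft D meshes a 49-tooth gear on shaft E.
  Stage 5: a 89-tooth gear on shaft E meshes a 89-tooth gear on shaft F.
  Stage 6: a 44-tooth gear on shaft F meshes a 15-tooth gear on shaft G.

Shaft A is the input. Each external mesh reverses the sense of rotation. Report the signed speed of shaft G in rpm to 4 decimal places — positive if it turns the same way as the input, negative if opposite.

Stage 1 [59T→26T]: ω = 331.0000×59/26 = 751.1154 rpm, dir flips to −; running = −751.1154
Stage 2 [38T→38T]: ω = 751.1154×38/38 = 751.1154 rpm, dir flips to +; running = +751.1154
Stage 3 [54T→37T]: ω = 751.1154×54/37 = 1096.2225 rpm, dir flips to −; running = −1096.2225
Stage 4 [14T→49T]: ω = 1096.2225×14/49 = 313.2064 rpm, dir flips to +; running = +313.2064
Stage 5 [89T→89T]: ω = 313.2064×89/89 = 313.2064 rpm, dir flips to −; running = −313.2064
Stage 6 [44T→15T]: ω = 313.2064×44/15 = 918.7388 rpm, dir flips to +; running = +918.7388

+918.7388 rpm (same as input, |ω| = 918.7388 rpm)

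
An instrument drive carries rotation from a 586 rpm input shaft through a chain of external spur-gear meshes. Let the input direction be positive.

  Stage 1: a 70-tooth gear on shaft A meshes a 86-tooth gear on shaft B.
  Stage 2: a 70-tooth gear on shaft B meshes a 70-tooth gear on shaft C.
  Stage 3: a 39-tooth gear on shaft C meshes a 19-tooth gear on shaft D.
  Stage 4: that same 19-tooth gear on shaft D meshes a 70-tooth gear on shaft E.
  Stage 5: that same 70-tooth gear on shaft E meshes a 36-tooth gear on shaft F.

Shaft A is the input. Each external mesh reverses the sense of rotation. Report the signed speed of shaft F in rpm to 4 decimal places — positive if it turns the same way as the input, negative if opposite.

Stage 1 [70T→86T]: ω = 586.0000×70/86 = 476.9767 rpm, dir flips to −; running = −476.9767
Stage 2 [70T→70T]: ω = 476.9767×70/70 = 476.9767 rpm, dir flips to +; running = +476.9767
Stage 3 [39T→19T]: ω = 476.9767×39/19 = 979.0575 rpm, dir flips to −; running = −979.0575
Stage 4 [19T→70T]: ω = 979.0575×19/70 = 265.7442 rpm, dir flips to +; running = +265.7442
Stage 5 [70T→36T]: ω = 265.7442×70/36 = 516.7248 rpm, dir flips to −; running = −516.7248

-516.7248 rpm (opposite to input, |ω| = 516.7248 rpm)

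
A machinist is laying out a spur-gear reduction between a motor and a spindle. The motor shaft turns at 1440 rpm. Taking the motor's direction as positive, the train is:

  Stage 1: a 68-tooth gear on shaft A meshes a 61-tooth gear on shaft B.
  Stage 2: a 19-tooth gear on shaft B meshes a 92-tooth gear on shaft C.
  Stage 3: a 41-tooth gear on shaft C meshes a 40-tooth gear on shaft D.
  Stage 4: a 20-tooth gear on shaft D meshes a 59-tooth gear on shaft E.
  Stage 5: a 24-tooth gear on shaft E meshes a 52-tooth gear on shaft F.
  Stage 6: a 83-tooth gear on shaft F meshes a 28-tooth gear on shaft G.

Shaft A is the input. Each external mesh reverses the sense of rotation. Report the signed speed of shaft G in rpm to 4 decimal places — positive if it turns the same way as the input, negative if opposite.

+157.5931 rpm (same as input, |ω| = 157.5931 rpm)

Stage 1 [68T→61T]: ω = 1440.0000×68/61 = 1605.2459 rpm, dir flips to −; running = −1605.2459
Stage 2 [19T→92T]: ω = 1605.2459×19/92 = 331.5182 rpm, dir flips to +; running = +331.5182
Stage 3 [41T→40T]: ω = 331.5182×41/40 = 339.8061 rpm, dir flips to −; running = −339.8061
Stage 4 [20T→59T]: ω = 339.8061×20/59 = 115.1885 rpm, dir flips to +; running = +115.1885
Stage 5 [24T→52T]: ω = 115.1885×24/52 = 53.1639 rpm, dir flips to −; running = −53.1639
Stage 6 [83T→28T]: ω = 53.1639×83/28 = 157.5931 rpm, dir flips to +; running = +157.5931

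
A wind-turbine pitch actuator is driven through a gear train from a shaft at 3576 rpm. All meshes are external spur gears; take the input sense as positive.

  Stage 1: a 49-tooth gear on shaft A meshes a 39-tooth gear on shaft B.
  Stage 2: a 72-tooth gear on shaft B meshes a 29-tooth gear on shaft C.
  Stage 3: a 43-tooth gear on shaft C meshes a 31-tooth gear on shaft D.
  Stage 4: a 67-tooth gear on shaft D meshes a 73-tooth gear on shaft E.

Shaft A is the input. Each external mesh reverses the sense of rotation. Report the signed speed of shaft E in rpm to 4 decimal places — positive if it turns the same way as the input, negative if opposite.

+14201.1066 rpm (same as input, |ω| = 14201.1066 rpm)

Stage 1 [49T→39T]: ω = 3576.0000×49/39 = 4492.9231 rpm, dir flips to −; running = −4492.9231
Stage 2 [72T→29T]: ω = 4492.9231×72/29 = 11154.8435 rpm, dir flips to +; running = +11154.8435
Stage 3 [43T→31T]: ω = 11154.8435×43/31 = 15472.8474 rpm, dir flips to −; running = −15472.8474
Stage 4 [67T→73T]: ω = 15472.8474×67/73 = 14201.1066 rpm, dir flips to +; running = +14201.1066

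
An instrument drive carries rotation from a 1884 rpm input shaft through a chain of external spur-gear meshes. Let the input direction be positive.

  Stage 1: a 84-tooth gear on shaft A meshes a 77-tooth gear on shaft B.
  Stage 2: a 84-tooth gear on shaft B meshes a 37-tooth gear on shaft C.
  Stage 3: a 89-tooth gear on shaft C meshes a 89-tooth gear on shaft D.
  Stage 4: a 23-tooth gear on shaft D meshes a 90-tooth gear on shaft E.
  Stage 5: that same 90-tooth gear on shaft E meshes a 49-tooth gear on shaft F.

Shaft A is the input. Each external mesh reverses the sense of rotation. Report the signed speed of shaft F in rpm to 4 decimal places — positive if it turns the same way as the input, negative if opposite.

-2190.1748 rpm (opposite to input, |ω| = 2190.1748 rpm)

Stage 1 [84T→77T]: ω = 1884.0000×84/77 = 2055.2727 rpm, dir flips to −; running = −2055.2727
Stage 2 [84T→37T]: ω = 2055.2727×84/37 = 4666.0246 rpm, dir flips to +; running = +4666.0246
Stage 3 [89T→89T]: ω = 4666.0246×89/89 = 4666.0246 rpm, dir flips to −; running = −4666.0246
Stage 4 [23T→90T]: ω = 4666.0246×23/90 = 1192.4285 rpm, dir flips to +; running = +1192.4285
Stage 5 [90T→49T]: ω = 1192.4285×90/49 = 2190.1748 rpm, dir flips to −; running = −2190.1748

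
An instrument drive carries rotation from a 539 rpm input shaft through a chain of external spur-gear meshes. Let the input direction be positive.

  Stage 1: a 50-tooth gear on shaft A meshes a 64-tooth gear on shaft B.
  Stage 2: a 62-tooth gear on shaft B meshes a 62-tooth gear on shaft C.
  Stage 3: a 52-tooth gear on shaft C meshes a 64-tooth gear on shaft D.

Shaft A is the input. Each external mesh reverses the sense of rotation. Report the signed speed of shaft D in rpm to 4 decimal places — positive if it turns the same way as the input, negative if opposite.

Stage 1 [50T→64T]: ω = 539.0000×50/64 = 421.0938 rpm, dir flips to −; running = −421.0938
Stage 2 [62T→62T]: ω = 421.0938×62/62 = 421.0938 rpm, dir flips to +; running = +421.0938
Stage 3 [52T→64T]: ω = 421.0938×52/64 = 342.1387 rpm, dir flips to −; running = −342.1387

-342.1387 rpm (opposite to input, |ω| = 342.1387 rpm)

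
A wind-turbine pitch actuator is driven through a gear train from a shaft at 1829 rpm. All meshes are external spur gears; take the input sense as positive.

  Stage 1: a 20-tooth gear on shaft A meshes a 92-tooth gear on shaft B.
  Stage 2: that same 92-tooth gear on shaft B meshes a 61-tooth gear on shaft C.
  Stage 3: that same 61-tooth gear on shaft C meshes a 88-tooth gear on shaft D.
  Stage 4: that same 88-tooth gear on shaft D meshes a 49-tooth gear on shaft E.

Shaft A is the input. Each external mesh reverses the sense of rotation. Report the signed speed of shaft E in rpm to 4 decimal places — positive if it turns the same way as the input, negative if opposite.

+746.5306 rpm (same as input, |ω| = 746.5306 rpm)

Stage 1 [20T→92T]: ω = 1829.0000×20/92 = 397.6087 rpm, dir flips to −; running = −397.6087
Stage 2 [92T→61T]: ω = 397.6087×92/61 = 599.6721 rpm, dir flips to +; running = +599.6721
Stage 3 [61T→88T]: ω = 599.6721×61/88 = 415.6818 rpm, dir flips to −; running = −415.6818
Stage 4 [88T→49T]: ω = 415.6818×88/49 = 746.5306 rpm, dir flips to +; running = +746.5306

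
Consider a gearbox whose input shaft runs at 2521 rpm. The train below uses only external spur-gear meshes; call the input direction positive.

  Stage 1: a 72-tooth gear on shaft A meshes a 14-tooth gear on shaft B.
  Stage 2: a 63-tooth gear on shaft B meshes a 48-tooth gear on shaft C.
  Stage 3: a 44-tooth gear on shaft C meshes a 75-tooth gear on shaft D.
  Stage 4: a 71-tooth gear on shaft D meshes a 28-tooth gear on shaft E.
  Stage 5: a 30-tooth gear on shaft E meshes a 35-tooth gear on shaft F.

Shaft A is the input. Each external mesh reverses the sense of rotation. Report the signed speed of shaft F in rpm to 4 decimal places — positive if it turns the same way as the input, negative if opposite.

-21698.0927 rpm (opposite to input, |ω| = 21698.0927 rpm)

Stage 1 [72T→14T]: ω = 2521.0000×72/14 = 12965.1429 rpm, dir flips to −; running = −12965.1429
Stage 2 [63T→48T]: ω = 12965.1429×63/48 = 17016.7500 rpm, dir flips to +; running = +17016.7500
Stage 3 [44T→75T]: ω = 17016.7500×44/75 = 9983.1600 rpm, dir flips to −; running = −9983.1600
Stage 4 [71T→28T]: ω = 9983.1600×71/28 = 25314.4414 rpm, dir flips to +; running = +25314.4414
Stage 5 [30T→35T]: ω = 25314.4414×30/35 = 21698.0927 rpm, dir flips to −; running = −21698.0927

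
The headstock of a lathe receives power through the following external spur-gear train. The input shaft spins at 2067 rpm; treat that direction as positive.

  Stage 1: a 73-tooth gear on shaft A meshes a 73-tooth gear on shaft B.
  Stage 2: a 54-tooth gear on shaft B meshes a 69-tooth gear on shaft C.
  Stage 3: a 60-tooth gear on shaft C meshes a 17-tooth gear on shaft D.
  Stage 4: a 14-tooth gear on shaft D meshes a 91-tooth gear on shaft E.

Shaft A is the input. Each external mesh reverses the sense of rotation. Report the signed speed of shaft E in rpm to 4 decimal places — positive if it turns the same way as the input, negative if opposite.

Stage 1 [73T→73T]: ω = 2067.0000×73/73 = 2067.0000 rpm, dir flips to −; running = −2067.0000
Stage 2 [54T→69T]: ω = 2067.0000×54/69 = 1617.6522 rpm, dir flips to +; running = +1617.6522
Stage 3 [60T→17T]: ω = 1617.6522×60/17 = 5709.3606 rpm, dir flips to −; running = −5709.3606
Stage 4 [14T→91T]: ω = 5709.3606×14/91 = 878.3632 rpm, dir flips to +; running = +878.3632

+878.3632 rpm (same as input, |ω| = 878.3632 rpm)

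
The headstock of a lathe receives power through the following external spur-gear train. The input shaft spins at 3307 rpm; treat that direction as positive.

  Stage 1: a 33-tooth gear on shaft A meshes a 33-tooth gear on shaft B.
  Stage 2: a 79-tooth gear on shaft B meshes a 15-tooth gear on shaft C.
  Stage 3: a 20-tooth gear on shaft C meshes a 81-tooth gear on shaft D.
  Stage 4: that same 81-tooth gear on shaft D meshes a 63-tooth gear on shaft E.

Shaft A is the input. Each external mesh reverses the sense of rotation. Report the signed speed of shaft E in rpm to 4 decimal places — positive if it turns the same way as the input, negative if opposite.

Stage 1 [33T→33T]: ω = 3307.0000×33/33 = 3307.0000 rpm, dir flips to −; running = −3307.0000
Stage 2 [79T→15T]: ω = 3307.0000×79/15 = 17416.8667 rpm, dir flips to +; running = +17416.8667
Stage 3 [20T→81T]: ω = 17416.8667×20/81 = 4300.4609 rpm, dir flips to −; running = −4300.4609
Stage 4 [81T→63T]: ω = 4300.4609×81/63 = 5529.1640 rpm, dir flips to +; running = +5529.1640

+5529.1640 rpm (same as input, |ω| = 5529.1640 rpm)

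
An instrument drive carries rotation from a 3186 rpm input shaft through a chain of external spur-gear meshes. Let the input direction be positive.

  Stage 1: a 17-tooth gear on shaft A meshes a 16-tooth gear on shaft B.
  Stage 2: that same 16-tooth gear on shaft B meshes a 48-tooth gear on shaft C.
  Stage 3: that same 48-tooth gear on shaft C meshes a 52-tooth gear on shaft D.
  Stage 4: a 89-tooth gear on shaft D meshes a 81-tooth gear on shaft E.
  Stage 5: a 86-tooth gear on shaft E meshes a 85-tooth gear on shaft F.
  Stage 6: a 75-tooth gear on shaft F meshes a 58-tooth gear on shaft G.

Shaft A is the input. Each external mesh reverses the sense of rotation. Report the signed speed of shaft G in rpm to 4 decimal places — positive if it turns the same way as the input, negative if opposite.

Stage 1 [17T→16T]: ω = 3186.0000×17/16 = 3385.1250 rpm, dir flips to −; running = −3385.1250
Stage 2 [16T→48T]: ω = 3385.1250×16/48 = 1128.3750 rpm, dir flips to +; running = +1128.3750
Stage 3 [48T→52T]: ω = 1128.3750×48/52 = 1041.5769 rpm, dir flips to −; running = −1041.5769
Stage 4 [89T→81T]: ω = 1041.5769×89/81 = 1144.4487 rpm, dir flips to +; running = +1144.4487
Stage 5 [86T→85T]: ω = 1144.4487×86/85 = 1157.9128 rpm, dir flips to −; running = −1157.9128
Stage 6 [75T→58T]: ω = 1157.9128×75/58 = 1497.3011 rpm, dir flips to +; running = +1497.3011

+1497.3011 rpm (same as input, |ω| = 1497.3011 rpm)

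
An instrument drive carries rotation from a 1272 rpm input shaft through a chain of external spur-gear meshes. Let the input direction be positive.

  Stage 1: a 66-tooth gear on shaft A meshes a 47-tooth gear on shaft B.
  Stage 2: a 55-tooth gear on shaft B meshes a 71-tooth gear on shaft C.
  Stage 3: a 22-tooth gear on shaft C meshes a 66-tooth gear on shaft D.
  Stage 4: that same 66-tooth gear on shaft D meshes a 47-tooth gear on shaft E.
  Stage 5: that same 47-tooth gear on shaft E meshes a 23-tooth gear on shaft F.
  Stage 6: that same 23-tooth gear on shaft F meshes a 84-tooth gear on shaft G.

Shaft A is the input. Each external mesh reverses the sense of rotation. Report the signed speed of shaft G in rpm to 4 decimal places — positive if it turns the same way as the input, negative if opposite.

Stage 1 [66T→47T]: ω = 1272.0000×66/47 = 1786.2128 rpm, dir flips to −; running = −1786.2128
Stage 2 [55T→71T]: ω = 1786.2128×55/71 = 1383.6859 rpm, dir flips to +; running = +1383.6859
Stage 3 [22T→66T]: ω = 1383.6859×22/66 = 461.2286 rpm, dir flips to −; running = −461.2286
Stage 4 [66T→47T]: ω = 461.2286×66/47 = 647.6828 rpm, dir flips to +; running = +647.6828
Stage 5 [47T→23T]: ω = 647.6828×47/23 = 1323.5257 rpm, dir flips to −; running = −1323.5257
Stage 6 [23T→84T]: ω = 1323.5257×23/84 = 362.3939 rpm, dir flips to +; running = +362.3939

+362.3939 rpm (same as input, |ω| = 362.3939 rpm)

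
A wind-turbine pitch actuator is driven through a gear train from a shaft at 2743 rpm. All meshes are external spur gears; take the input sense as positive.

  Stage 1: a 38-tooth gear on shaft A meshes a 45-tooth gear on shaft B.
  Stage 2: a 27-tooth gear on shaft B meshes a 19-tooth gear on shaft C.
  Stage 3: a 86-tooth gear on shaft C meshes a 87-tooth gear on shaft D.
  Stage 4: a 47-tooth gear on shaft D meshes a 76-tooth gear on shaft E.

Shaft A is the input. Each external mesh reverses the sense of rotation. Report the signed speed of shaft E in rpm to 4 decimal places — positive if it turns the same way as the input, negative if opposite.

+2012.1971 rpm (same as input, |ω| = 2012.1971 rpm)

Stage 1 [38T→45T]: ω = 2743.0000×38/45 = 2316.3111 rpm, dir flips to −; running = −2316.3111
Stage 2 [27T→19T]: ω = 2316.3111×27/19 = 3291.6000 rpm, dir flips to +; running = +3291.6000
Stage 3 [86T→87T]: ω = 3291.6000×86/87 = 3253.7655 rpm, dir flips to −; running = −3253.7655
Stage 4 [47T→76T]: ω = 3253.7655×47/76 = 2012.1971 rpm, dir flips to +; running = +2012.1971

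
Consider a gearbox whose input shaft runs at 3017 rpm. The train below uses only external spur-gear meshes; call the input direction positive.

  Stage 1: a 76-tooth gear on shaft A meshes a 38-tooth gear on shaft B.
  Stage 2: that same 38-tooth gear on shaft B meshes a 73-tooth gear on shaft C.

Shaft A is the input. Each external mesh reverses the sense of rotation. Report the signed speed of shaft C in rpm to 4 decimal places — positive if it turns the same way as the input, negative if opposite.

+3140.9863 rpm (same as input, |ω| = 3140.9863 rpm)

Stage 1 [76T→38T]: ω = 3017.0000×76/38 = 6034.0000 rpm, dir flips to −; running = −6034.0000
Stage 2 [38T→73T]: ω = 6034.0000×38/73 = 3140.9863 rpm, dir flips to +; running = +3140.9863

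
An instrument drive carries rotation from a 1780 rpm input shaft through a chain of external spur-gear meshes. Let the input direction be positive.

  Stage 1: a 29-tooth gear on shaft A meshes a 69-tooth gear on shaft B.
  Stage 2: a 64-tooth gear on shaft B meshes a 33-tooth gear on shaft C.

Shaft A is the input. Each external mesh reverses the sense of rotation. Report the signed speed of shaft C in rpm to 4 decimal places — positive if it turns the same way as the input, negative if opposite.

+1450.8915 rpm (same as input, |ω| = 1450.8915 rpm)

Stage 1 [29T→69T]: ω = 1780.0000×29/69 = 748.1159 rpm, dir flips to −; running = −748.1159
Stage 2 [64T→33T]: ω = 748.1159×64/33 = 1450.8915 rpm, dir flips to +; running = +1450.8915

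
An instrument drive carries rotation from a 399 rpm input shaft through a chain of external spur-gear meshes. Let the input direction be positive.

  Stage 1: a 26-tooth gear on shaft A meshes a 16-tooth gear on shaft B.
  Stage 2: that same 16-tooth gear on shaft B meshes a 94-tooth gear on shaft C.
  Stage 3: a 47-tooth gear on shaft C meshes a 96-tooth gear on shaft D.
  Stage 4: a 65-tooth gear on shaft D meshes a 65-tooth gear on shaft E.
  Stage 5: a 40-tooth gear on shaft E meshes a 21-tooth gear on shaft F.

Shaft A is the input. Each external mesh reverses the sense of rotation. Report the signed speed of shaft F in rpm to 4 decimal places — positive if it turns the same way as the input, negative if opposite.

Stage 1 [26T→16T]: ω = 399.0000×26/16 = 648.3750 rpm, dir flips to −; running = −648.3750
Stage 2 [16T→94T]: ω = 648.3750×16/94 = 110.3617 rpm, dir flips to +; running = +110.3617
Stage 3 [47T→96T]: ω = 110.3617×47/96 = 54.0312 rpm, dir flips to −; running = −54.0312
Stage 4 [65T→65T]: ω = 54.0312×65/65 = 54.0312 rpm, dir flips to +; running = +54.0312
Stage 5 [40T→21T]: ω = 54.0312×40/21 = 102.9167 rpm, dir flips to −; running = −102.9167

-102.9167 rpm (opposite to input, |ω| = 102.9167 rpm)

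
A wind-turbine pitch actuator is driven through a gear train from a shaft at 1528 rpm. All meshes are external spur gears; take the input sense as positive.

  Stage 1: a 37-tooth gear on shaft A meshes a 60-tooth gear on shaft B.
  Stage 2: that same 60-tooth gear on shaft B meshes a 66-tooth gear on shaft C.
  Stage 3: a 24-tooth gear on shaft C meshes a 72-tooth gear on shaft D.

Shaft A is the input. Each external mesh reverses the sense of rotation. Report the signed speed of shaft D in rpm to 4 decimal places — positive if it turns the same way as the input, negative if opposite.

Stage 1 [37T→60T]: ω = 1528.0000×37/60 = 942.2667 rpm, dir flips to −; running = −942.2667
Stage 2 [60T→66T]: ω = 942.2667×60/66 = 856.6061 rpm, dir flips to +; running = +856.6061
Stage 3 [24T→72T]: ω = 856.6061×24/72 = 285.5354 rpm, dir flips to −; running = −285.5354

-285.5354 rpm (opposite to input, |ω| = 285.5354 rpm)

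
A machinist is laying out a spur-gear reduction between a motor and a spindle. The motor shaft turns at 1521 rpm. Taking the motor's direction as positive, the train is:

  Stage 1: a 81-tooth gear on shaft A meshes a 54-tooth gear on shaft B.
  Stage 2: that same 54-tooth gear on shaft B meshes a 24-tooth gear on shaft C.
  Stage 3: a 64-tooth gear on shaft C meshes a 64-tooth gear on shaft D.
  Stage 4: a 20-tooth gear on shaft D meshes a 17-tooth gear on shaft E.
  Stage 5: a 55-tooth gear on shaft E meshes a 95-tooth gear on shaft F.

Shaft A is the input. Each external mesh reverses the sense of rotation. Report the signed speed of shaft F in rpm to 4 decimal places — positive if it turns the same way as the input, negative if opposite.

-3496.4164 rpm (opposite to input, |ω| = 3496.4164 rpm)

Stage 1 [81T→54T]: ω = 1521.0000×81/54 = 2281.5000 rpm, dir flips to −; running = −2281.5000
Stage 2 [54T→24T]: ω = 2281.5000×54/24 = 5133.3750 rpm, dir flips to +; running = +5133.3750
Stage 3 [64T→64T]: ω = 5133.3750×64/64 = 5133.3750 rpm, dir flips to −; running = −5133.3750
Stage 4 [20T→17T]: ω = 5133.3750×20/17 = 6039.2647 rpm, dir flips to +; running = +6039.2647
Stage 5 [55T→95T]: ω = 6039.2647×55/95 = 3496.4164 rpm, dir flips to −; running = −3496.4164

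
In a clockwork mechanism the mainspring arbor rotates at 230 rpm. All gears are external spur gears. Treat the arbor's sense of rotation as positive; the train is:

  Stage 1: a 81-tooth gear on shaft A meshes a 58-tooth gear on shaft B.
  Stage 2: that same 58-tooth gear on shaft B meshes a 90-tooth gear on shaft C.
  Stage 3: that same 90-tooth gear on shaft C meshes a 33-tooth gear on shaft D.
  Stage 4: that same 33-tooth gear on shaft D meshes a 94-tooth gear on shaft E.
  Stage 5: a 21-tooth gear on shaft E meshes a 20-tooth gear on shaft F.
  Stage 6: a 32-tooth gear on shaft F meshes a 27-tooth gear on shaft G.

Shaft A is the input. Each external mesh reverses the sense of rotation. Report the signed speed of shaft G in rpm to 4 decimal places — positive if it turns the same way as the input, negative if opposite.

+246.6383 rpm (same as input, |ω| = 246.6383 rpm)

Stage 1 [81T→58T]: ω = 230.0000×81/58 = 321.2069 rpm, dir flips to −; running = −321.2069
Stage 2 [58T→90T]: ω = 321.2069×58/90 = 207.0000 rpm, dir flips to +; running = +207.0000
Stage 3 [90T→33T]: ω = 207.0000×90/33 = 564.5455 rpm, dir flips to −; running = −564.5455
Stage 4 [33T→94T]: ω = 564.5455×33/94 = 198.1915 rpm, dir flips to +; running = +198.1915
Stage 5 [21T→20T]: ω = 198.1915×21/20 = 208.1011 rpm, dir flips to −; running = −208.1011
Stage 6 [32T→27T]: ω = 208.1011×32/27 = 246.6383 rpm, dir flips to +; running = +246.6383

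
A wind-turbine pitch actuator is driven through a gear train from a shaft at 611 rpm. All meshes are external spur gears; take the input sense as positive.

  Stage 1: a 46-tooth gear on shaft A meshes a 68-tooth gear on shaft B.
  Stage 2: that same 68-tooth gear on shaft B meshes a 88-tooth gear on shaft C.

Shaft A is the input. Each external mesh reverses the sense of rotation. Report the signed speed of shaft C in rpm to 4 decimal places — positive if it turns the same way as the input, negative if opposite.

+319.3864 rpm (same as input, |ω| = 319.3864 rpm)

Stage 1 [46T→68T]: ω = 611.0000×46/68 = 413.3235 rpm, dir flips to −; running = −413.3235
Stage 2 [68T→88T]: ω = 413.3235×68/88 = 319.3864 rpm, dir flips to +; running = +319.3864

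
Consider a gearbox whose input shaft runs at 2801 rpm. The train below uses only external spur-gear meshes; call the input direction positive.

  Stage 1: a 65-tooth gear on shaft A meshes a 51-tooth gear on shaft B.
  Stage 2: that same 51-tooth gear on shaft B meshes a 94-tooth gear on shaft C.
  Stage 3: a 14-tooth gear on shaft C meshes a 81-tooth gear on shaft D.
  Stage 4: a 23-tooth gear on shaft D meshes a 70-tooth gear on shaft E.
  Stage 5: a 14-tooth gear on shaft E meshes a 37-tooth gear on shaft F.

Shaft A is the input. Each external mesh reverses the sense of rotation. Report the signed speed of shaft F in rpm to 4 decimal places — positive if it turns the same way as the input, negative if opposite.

Stage 1 [65T→51T]: ω = 2801.0000×65/51 = 3569.9020 rpm, dir flips to −; running = −3569.9020
Stage 2 [51T→94T]: ω = 3569.9020×51/94 = 1936.8617 rpm, dir flips to +; running = +1936.8617
Stage 3 [14T→81T]: ω = 1936.8617×14/81 = 334.7662 rpm, dir flips to −; running = −334.7662
Stage 4 [23T→70T]: ω = 334.7662×23/70 = 109.9946 rpm, dir flips to +; running = +109.9946
Stage 5 [14T→37T]: ω = 109.9946×14/37 = 41.6196 rpm, dir flips to −; running = −41.6196

-41.6196 rpm (opposite to input, |ω| = 41.6196 rpm)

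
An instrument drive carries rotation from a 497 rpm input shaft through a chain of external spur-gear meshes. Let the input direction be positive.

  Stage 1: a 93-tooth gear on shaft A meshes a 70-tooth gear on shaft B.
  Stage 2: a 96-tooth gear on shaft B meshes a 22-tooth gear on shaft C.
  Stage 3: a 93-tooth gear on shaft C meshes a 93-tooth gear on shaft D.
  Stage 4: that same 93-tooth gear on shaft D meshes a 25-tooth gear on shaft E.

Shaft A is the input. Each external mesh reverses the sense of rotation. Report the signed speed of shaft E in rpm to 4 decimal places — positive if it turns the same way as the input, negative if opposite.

+10718.4698 rpm (same as input, |ω| = 10718.4698 rpm)

Stage 1 [93T→70T]: ω = 497.0000×93/70 = 660.3000 rpm, dir flips to −; running = −660.3000
Stage 2 [96T→22T]: ω = 660.3000×96/22 = 2881.3091 rpm, dir flips to +; running = +2881.3091
Stage 3 [93T→93T]: ω = 2881.3091×93/93 = 2881.3091 rpm, dir flips to −; running = −2881.3091
Stage 4 [93T→25T]: ω = 2881.3091×93/25 = 10718.4698 rpm, dir flips to +; running = +10718.4698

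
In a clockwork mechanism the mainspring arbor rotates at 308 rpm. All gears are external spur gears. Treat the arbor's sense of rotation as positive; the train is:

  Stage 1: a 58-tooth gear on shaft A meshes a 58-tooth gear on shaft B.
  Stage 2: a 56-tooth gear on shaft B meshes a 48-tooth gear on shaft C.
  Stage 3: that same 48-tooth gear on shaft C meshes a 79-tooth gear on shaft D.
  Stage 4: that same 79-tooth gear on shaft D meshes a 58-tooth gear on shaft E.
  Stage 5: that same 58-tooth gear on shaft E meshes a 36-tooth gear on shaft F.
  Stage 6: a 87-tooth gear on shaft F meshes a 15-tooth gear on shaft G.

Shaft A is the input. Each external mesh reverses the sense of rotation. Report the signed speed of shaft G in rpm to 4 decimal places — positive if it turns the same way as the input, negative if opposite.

Stage 1 [58T→58T]: ω = 308.0000×58/58 = 308.0000 rpm, dir flips to −; running = −308.0000
Stage 2 [56T→48T]: ω = 308.0000×56/48 = 359.3333 rpm, dir flips to +; running = +359.3333
Stage 3 [48T→79T]: ω = 359.3333×48/79 = 218.3291 rpm, dir flips to −; running = −218.3291
Stage 4 [79T→58T]: ω = 218.3291×79/58 = 297.3793 rpm, dir flips to +; running = +297.3793
Stage 5 [58T→36T]: ω = 297.3793×58/36 = 479.1111 rpm, dir flips to −; running = −479.1111
Stage 6 [87T→15T]: ω = 479.1111×87/15 = 2778.8444 rpm, dir flips to +; running = +2778.8444

+2778.8444 rpm (same as input, |ω| = 2778.8444 rpm)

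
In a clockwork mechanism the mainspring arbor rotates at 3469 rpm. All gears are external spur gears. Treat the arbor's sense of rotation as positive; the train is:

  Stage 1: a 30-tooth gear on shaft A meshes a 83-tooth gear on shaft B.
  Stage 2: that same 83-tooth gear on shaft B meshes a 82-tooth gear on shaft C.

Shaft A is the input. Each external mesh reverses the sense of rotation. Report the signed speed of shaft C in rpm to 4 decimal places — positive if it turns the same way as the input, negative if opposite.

Stage 1 [30T→83T]: ω = 3469.0000×30/83 = 1253.8554 rpm, dir flips to −; running = −1253.8554
Stage 2 [83T→82T]: ω = 1253.8554×83/82 = 1269.1463 rpm, dir flips to +; running = +1269.1463

+1269.1463 rpm (same as input, |ω| = 1269.1463 rpm)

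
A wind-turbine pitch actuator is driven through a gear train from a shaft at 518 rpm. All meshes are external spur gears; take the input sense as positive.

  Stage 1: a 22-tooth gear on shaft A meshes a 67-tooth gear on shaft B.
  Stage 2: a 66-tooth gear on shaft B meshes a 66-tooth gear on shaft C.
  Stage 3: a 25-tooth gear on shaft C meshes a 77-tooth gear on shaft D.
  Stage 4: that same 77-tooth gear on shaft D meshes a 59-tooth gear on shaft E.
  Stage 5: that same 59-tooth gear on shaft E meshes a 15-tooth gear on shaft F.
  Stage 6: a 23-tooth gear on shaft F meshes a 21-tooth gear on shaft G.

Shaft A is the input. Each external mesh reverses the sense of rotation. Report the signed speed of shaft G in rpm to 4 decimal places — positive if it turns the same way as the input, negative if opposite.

+310.4809 rpm (same as input, |ω| = 310.4809 rpm)

Stage 1 [22T→67T]: ω = 518.0000×22/67 = 170.0896 rpm, dir flips to −; running = −170.0896
Stage 2 [66T→66T]: ω = 170.0896×66/66 = 170.0896 rpm, dir flips to +; running = +170.0896
Stage 3 [25T→77T]: ω = 170.0896×25/77 = 55.2239 rpm, dir flips to −; running = −55.2239
Stage 4 [77T→59T]: ω = 55.2239×77/59 = 72.0718 rpm, dir flips to +; running = +72.0718
Stage 5 [59T→15T]: ω = 72.0718×59/15 = 283.4826 rpm, dir flips to −; running = −283.4826
Stage 6 [23T→21T]: ω = 283.4826×23/21 = 310.4809 rpm, dir flips to +; running = +310.4809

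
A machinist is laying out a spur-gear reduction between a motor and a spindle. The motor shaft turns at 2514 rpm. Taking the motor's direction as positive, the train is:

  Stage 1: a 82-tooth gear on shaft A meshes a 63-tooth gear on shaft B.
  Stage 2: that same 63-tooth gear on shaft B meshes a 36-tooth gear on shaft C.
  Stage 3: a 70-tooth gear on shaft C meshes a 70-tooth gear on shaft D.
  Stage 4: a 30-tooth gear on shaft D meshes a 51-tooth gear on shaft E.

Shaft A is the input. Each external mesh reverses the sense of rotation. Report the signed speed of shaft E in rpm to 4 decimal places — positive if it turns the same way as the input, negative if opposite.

Stage 1 [82T→63T]: ω = 2514.0000×82/63 = 3272.1905 rpm, dir flips to −; running = −3272.1905
Stage 2 [63T→36T]: ω = 3272.1905×63/36 = 5726.3333 rpm, dir flips to +; running = +5726.3333
Stage 3 [70T→70T]: ω = 5726.3333×70/70 = 5726.3333 rpm, dir flips to −; running = −5726.3333
Stage 4 [30T→51T]: ω = 5726.3333×30/51 = 3368.4314 rpm, dir flips to +; running = +3368.4314

+3368.4314 rpm (same as input, |ω| = 3368.4314 rpm)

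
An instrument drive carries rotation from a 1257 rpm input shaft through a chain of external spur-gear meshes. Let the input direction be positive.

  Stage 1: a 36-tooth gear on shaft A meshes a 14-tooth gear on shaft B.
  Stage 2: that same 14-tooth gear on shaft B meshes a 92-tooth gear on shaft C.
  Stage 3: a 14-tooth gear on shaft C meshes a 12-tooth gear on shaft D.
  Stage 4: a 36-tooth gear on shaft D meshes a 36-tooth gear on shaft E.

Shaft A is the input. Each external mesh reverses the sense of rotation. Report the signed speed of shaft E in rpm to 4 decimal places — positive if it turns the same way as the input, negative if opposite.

Stage 1 [36T→14T]: ω = 1257.0000×36/14 = 3232.2857 rpm, dir flips to −; running = −3232.2857
Stage 2 [14T→92T]: ω = 3232.2857×14/92 = 491.8696 rpm, dir flips to +; running = +491.8696
Stage 3 [14T→12T]: ω = 491.8696×14/12 = 573.8478 rpm, dir flips to −; running = −573.8478
Stage 4 [36T→36T]: ω = 573.8478×36/36 = 573.8478 rpm, dir flips to +; running = +573.8478

+573.8478 rpm (same as input, |ω| = 573.8478 rpm)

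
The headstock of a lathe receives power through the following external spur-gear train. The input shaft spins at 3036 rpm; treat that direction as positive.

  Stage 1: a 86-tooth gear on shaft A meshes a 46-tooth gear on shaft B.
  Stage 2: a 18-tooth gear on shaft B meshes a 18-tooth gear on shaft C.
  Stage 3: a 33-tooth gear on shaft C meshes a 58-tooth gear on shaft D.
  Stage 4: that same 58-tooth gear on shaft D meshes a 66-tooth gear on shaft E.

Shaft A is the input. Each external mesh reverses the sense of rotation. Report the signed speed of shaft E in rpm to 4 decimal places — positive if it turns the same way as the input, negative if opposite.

Stage 1 [86T→46T]: ω = 3036.0000×86/46 = 5676.0000 rpm, dir flips to −; running = −5676.0000
Stage 2 [18T→18T]: ω = 5676.0000×18/18 = 5676.0000 rpm, dir flips to +; running = +5676.0000
Stage 3 [33T→58T]: ω = 5676.0000×33/58 = 3229.4483 rpm, dir flips to −; running = −3229.4483
Stage 4 [58T→66T]: ω = 3229.4483×58/66 = 2838.0000 rpm, dir flips to +; running = +2838.0000

+2838.0000 rpm (same as input, |ω| = 2838.0000 rpm)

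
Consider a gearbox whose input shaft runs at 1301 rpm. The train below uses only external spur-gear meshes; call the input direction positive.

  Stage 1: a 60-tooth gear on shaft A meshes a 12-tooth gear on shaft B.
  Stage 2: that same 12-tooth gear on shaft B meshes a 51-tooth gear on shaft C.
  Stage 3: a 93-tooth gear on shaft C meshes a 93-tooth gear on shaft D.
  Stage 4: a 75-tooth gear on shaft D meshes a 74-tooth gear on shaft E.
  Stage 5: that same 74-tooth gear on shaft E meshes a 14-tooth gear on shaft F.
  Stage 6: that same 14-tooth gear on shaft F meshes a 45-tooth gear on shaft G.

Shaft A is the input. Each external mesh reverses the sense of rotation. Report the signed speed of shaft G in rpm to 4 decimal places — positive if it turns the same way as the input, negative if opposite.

+2550.9804 rpm (same as input, |ω| = 2550.9804 rpm)

Stage 1 [60T→12T]: ω = 1301.0000×60/12 = 6505.0000 rpm, dir flips to −; running = −6505.0000
Stage 2 [12T→51T]: ω = 6505.0000×12/51 = 1530.5882 rpm, dir flips to +; running = +1530.5882
Stage 3 [93T→93T]: ω = 1530.5882×93/93 = 1530.5882 rpm, dir flips to −; running = −1530.5882
Stage 4 [75T→74T]: ω = 1530.5882×75/74 = 1551.2719 rpm, dir flips to +; running = +1551.2719
Stage 5 [74T→14T]: ω = 1551.2719×74/14 = 8199.5798 rpm, dir flips to −; running = −8199.5798
Stage 6 [14T→45T]: ω = 8199.5798×14/45 = 2550.9804 rpm, dir flips to +; running = +2550.9804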